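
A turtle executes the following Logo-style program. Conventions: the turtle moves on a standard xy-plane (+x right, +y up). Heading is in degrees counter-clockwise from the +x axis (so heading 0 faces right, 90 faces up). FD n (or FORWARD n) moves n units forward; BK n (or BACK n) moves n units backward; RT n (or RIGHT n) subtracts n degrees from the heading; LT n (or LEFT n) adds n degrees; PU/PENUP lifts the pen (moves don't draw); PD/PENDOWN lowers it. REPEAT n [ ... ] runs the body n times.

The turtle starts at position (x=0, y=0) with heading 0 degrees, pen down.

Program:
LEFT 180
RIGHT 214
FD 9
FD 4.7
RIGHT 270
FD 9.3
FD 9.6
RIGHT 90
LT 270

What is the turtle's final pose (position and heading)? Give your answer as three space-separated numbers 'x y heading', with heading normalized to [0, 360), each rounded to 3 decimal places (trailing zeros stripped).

Answer: 21.927 8.008 236

Derivation:
Executing turtle program step by step:
Start: pos=(0,0), heading=0, pen down
LT 180: heading 0 -> 180
RT 214: heading 180 -> 326
FD 9: (0,0) -> (7.461,-5.033) [heading=326, draw]
FD 4.7: (7.461,-5.033) -> (11.358,-7.661) [heading=326, draw]
RT 270: heading 326 -> 56
FD 9.3: (11.358,-7.661) -> (16.558,0.049) [heading=56, draw]
FD 9.6: (16.558,0.049) -> (21.927,8.008) [heading=56, draw]
RT 90: heading 56 -> 326
LT 270: heading 326 -> 236
Final: pos=(21.927,8.008), heading=236, 4 segment(s) drawn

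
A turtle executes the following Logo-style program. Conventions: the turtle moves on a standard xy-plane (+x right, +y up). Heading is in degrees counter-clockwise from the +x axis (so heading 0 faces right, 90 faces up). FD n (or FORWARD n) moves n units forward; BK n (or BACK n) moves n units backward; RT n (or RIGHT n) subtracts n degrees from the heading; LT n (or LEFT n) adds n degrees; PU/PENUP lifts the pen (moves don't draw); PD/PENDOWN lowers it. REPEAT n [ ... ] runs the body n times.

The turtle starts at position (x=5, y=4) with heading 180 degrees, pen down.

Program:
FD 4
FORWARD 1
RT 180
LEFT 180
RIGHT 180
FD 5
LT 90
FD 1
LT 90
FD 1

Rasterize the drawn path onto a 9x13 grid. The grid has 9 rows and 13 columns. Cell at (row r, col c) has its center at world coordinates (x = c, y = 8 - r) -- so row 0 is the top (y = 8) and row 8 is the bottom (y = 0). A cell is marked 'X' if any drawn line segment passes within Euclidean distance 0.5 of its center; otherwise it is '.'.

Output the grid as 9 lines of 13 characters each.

Segment 0: (5,4) -> (1,4)
Segment 1: (1,4) -> (0,4)
Segment 2: (0,4) -> (5,4)
Segment 3: (5,4) -> (5,5)
Segment 4: (5,5) -> (4,5)

Answer: .............
.............
.............
....XX.......
XXXXXX.......
.............
.............
.............
.............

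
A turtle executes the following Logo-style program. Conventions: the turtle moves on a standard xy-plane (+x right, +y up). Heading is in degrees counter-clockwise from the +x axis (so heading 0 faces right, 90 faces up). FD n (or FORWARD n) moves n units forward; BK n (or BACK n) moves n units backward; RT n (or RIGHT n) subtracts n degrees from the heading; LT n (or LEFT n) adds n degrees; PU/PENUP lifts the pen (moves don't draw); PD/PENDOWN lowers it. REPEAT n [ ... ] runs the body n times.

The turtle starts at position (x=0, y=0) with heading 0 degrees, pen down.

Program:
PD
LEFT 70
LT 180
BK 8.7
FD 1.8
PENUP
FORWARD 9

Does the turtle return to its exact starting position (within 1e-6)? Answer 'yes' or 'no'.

Answer: no

Derivation:
Executing turtle program step by step:
Start: pos=(0,0), heading=0, pen down
PD: pen down
LT 70: heading 0 -> 70
LT 180: heading 70 -> 250
BK 8.7: (0,0) -> (2.976,8.175) [heading=250, draw]
FD 1.8: (2.976,8.175) -> (2.36,6.484) [heading=250, draw]
PU: pen up
FD 9: (2.36,6.484) -> (-0.718,-1.973) [heading=250, move]
Final: pos=(-0.718,-1.973), heading=250, 2 segment(s) drawn

Start position: (0, 0)
Final position: (-0.718, -1.973)
Distance = 2.1; >= 1e-6 -> NOT closed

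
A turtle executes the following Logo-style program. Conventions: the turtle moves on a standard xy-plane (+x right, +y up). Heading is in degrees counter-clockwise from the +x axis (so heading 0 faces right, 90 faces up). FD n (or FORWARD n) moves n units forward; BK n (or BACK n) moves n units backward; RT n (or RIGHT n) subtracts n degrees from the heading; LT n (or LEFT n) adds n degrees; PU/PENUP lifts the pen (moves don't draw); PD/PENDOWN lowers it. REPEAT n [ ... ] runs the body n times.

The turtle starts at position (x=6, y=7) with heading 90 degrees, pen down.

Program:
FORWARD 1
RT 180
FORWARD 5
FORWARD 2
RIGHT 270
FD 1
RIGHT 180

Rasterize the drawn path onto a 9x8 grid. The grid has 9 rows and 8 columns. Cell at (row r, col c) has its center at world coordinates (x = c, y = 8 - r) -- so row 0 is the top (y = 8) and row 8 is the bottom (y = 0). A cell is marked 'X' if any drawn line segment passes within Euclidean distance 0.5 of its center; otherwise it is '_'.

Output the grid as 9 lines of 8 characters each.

Segment 0: (6,7) -> (6,8)
Segment 1: (6,8) -> (6,3)
Segment 2: (6,3) -> (6,1)
Segment 3: (6,1) -> (7,1)

Answer: ______X_
______X_
______X_
______X_
______X_
______X_
______X_
______XX
________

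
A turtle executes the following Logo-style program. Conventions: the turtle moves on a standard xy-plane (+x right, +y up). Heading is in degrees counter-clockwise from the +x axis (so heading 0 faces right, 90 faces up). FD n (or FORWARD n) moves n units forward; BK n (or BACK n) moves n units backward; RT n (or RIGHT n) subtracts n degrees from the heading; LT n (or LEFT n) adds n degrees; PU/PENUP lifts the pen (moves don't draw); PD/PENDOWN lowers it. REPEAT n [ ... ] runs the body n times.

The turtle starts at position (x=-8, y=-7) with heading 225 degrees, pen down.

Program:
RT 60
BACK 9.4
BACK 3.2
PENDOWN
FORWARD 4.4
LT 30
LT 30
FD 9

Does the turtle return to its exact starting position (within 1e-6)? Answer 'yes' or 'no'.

Executing turtle program step by step:
Start: pos=(-8,-7), heading=225, pen down
RT 60: heading 225 -> 165
BK 9.4: (-8,-7) -> (1.08,-9.433) [heading=165, draw]
BK 3.2: (1.08,-9.433) -> (4.171,-10.261) [heading=165, draw]
PD: pen down
FD 4.4: (4.171,-10.261) -> (-0.079,-9.122) [heading=165, draw]
LT 30: heading 165 -> 195
LT 30: heading 195 -> 225
FD 9: (-0.079,-9.122) -> (-6.443,-15.486) [heading=225, draw]
Final: pos=(-6.443,-15.486), heading=225, 4 segment(s) drawn

Start position: (-8, -7)
Final position: (-6.443, -15.486)
Distance = 8.628; >= 1e-6 -> NOT closed

Answer: no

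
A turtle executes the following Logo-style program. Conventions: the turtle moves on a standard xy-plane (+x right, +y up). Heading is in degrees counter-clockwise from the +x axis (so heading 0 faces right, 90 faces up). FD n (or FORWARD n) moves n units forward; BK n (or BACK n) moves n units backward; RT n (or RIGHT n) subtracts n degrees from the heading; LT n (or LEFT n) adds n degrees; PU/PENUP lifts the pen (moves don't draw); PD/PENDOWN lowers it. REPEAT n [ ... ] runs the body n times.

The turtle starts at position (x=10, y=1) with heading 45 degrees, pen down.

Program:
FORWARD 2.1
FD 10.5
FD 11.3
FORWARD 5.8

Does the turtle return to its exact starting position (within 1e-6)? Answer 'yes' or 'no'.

Answer: no

Derivation:
Executing turtle program step by step:
Start: pos=(10,1), heading=45, pen down
FD 2.1: (10,1) -> (11.485,2.485) [heading=45, draw]
FD 10.5: (11.485,2.485) -> (18.91,9.91) [heading=45, draw]
FD 11.3: (18.91,9.91) -> (26.9,17.9) [heading=45, draw]
FD 5.8: (26.9,17.9) -> (31.001,22.001) [heading=45, draw]
Final: pos=(31.001,22.001), heading=45, 4 segment(s) drawn

Start position: (10, 1)
Final position: (31.001, 22.001)
Distance = 29.7; >= 1e-6 -> NOT closed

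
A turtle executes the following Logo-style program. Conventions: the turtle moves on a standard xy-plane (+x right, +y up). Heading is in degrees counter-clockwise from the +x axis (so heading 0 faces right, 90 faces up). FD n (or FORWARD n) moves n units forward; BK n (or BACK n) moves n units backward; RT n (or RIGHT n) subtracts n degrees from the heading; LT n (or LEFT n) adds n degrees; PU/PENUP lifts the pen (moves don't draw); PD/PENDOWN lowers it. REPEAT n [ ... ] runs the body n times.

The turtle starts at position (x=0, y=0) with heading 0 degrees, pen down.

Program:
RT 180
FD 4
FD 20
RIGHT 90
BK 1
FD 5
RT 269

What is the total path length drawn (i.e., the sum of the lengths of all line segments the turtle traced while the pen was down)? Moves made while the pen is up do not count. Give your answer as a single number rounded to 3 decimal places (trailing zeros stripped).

Executing turtle program step by step:
Start: pos=(0,0), heading=0, pen down
RT 180: heading 0 -> 180
FD 4: (0,0) -> (-4,0) [heading=180, draw]
FD 20: (-4,0) -> (-24,0) [heading=180, draw]
RT 90: heading 180 -> 90
BK 1: (-24,0) -> (-24,-1) [heading=90, draw]
FD 5: (-24,-1) -> (-24,4) [heading=90, draw]
RT 269: heading 90 -> 181
Final: pos=(-24,4), heading=181, 4 segment(s) drawn

Segment lengths:
  seg 1: (0,0) -> (-4,0), length = 4
  seg 2: (-4,0) -> (-24,0), length = 20
  seg 3: (-24,0) -> (-24,-1), length = 1
  seg 4: (-24,-1) -> (-24,4), length = 5
Total = 30

Answer: 30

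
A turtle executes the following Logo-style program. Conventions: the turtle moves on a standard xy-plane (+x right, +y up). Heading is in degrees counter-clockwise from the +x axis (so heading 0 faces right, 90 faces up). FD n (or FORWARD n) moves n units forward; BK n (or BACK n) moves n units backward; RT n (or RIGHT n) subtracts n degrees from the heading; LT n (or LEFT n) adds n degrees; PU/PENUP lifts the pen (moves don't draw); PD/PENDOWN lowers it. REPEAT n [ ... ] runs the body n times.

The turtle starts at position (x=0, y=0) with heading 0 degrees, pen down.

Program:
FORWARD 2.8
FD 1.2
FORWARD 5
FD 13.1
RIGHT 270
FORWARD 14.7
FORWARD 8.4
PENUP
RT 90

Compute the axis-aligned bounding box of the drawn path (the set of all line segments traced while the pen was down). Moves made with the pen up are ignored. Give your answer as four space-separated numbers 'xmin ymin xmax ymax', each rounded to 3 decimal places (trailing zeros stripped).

Answer: 0 0 22.1 23.1

Derivation:
Executing turtle program step by step:
Start: pos=(0,0), heading=0, pen down
FD 2.8: (0,0) -> (2.8,0) [heading=0, draw]
FD 1.2: (2.8,0) -> (4,0) [heading=0, draw]
FD 5: (4,0) -> (9,0) [heading=0, draw]
FD 13.1: (9,0) -> (22.1,0) [heading=0, draw]
RT 270: heading 0 -> 90
FD 14.7: (22.1,0) -> (22.1,14.7) [heading=90, draw]
FD 8.4: (22.1,14.7) -> (22.1,23.1) [heading=90, draw]
PU: pen up
RT 90: heading 90 -> 0
Final: pos=(22.1,23.1), heading=0, 6 segment(s) drawn

Segment endpoints: x in {0, 2.8, 4, 9, 22.1, 22.1}, y in {0, 14.7, 23.1}
xmin=0, ymin=0, xmax=22.1, ymax=23.1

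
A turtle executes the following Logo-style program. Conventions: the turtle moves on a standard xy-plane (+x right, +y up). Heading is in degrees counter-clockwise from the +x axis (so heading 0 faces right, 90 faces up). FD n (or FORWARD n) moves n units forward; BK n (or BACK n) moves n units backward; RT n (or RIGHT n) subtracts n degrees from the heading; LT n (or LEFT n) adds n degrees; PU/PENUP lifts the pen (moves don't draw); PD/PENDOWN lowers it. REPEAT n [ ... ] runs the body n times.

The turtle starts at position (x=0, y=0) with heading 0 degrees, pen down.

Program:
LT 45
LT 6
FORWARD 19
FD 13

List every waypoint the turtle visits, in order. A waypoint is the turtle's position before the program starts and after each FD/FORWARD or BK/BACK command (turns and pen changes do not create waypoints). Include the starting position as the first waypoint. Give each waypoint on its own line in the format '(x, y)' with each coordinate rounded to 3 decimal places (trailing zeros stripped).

Executing turtle program step by step:
Start: pos=(0,0), heading=0, pen down
LT 45: heading 0 -> 45
LT 6: heading 45 -> 51
FD 19: (0,0) -> (11.957,14.766) [heading=51, draw]
FD 13: (11.957,14.766) -> (20.138,24.869) [heading=51, draw]
Final: pos=(20.138,24.869), heading=51, 2 segment(s) drawn
Waypoints (3 total):
(0, 0)
(11.957, 14.766)
(20.138, 24.869)

Answer: (0, 0)
(11.957, 14.766)
(20.138, 24.869)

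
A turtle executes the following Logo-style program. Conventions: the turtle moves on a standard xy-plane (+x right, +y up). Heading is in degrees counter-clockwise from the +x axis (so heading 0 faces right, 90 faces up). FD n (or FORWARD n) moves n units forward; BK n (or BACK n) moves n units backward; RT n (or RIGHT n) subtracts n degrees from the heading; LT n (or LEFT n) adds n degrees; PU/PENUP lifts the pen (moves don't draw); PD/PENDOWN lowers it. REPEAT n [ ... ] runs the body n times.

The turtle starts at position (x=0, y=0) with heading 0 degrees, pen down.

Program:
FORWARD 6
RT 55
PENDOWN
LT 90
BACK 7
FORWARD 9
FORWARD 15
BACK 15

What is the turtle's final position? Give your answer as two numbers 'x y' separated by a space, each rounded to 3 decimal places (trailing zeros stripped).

Executing turtle program step by step:
Start: pos=(0,0), heading=0, pen down
FD 6: (0,0) -> (6,0) [heading=0, draw]
RT 55: heading 0 -> 305
PD: pen down
LT 90: heading 305 -> 35
BK 7: (6,0) -> (0.266,-4.015) [heading=35, draw]
FD 9: (0.266,-4.015) -> (7.638,1.147) [heading=35, draw]
FD 15: (7.638,1.147) -> (19.926,9.751) [heading=35, draw]
BK 15: (19.926,9.751) -> (7.638,1.147) [heading=35, draw]
Final: pos=(7.638,1.147), heading=35, 5 segment(s) drawn

Answer: 7.638 1.147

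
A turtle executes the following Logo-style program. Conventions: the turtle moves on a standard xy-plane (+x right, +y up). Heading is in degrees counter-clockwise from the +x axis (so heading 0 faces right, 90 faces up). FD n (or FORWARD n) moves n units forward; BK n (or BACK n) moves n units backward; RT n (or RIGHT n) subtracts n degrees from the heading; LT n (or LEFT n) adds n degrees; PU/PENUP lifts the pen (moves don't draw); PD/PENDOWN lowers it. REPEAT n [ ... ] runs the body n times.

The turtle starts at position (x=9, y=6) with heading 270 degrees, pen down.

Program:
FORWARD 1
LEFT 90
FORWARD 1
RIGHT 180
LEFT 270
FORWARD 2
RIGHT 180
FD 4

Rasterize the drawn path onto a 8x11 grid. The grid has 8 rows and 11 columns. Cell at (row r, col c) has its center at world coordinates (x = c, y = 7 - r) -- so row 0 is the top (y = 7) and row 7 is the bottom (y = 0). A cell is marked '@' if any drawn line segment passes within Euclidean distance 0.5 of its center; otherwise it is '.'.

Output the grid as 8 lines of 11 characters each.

Segment 0: (9,6) -> (9,5)
Segment 1: (9,5) -> (10,5)
Segment 2: (10,5) -> (10,7)
Segment 3: (10,7) -> (10,3)

Answer: ..........@
.........@@
.........@@
..........@
..........@
...........
...........
...........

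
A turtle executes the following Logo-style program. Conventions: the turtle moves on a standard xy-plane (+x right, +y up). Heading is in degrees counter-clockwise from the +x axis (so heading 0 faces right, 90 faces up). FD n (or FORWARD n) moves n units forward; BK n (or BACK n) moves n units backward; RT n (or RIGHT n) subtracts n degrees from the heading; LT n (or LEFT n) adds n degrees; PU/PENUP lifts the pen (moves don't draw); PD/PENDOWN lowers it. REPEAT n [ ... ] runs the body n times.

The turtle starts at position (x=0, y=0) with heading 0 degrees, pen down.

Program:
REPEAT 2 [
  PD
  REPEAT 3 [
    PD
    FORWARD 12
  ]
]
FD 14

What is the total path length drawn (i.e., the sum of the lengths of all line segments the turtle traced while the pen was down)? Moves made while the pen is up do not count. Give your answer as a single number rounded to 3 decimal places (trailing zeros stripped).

Executing turtle program step by step:
Start: pos=(0,0), heading=0, pen down
REPEAT 2 [
  -- iteration 1/2 --
  PD: pen down
  REPEAT 3 [
    -- iteration 1/3 --
    PD: pen down
    FD 12: (0,0) -> (12,0) [heading=0, draw]
    -- iteration 2/3 --
    PD: pen down
    FD 12: (12,0) -> (24,0) [heading=0, draw]
    -- iteration 3/3 --
    PD: pen down
    FD 12: (24,0) -> (36,0) [heading=0, draw]
  ]
  -- iteration 2/2 --
  PD: pen down
  REPEAT 3 [
    -- iteration 1/3 --
    PD: pen down
    FD 12: (36,0) -> (48,0) [heading=0, draw]
    -- iteration 2/3 --
    PD: pen down
    FD 12: (48,0) -> (60,0) [heading=0, draw]
    -- iteration 3/3 --
    PD: pen down
    FD 12: (60,0) -> (72,0) [heading=0, draw]
  ]
]
FD 14: (72,0) -> (86,0) [heading=0, draw]
Final: pos=(86,0), heading=0, 7 segment(s) drawn

Segment lengths:
  seg 1: (0,0) -> (12,0), length = 12
  seg 2: (12,0) -> (24,0), length = 12
  seg 3: (24,0) -> (36,0), length = 12
  seg 4: (36,0) -> (48,0), length = 12
  seg 5: (48,0) -> (60,0), length = 12
  seg 6: (60,0) -> (72,0), length = 12
  seg 7: (72,0) -> (86,0), length = 14
Total = 86

Answer: 86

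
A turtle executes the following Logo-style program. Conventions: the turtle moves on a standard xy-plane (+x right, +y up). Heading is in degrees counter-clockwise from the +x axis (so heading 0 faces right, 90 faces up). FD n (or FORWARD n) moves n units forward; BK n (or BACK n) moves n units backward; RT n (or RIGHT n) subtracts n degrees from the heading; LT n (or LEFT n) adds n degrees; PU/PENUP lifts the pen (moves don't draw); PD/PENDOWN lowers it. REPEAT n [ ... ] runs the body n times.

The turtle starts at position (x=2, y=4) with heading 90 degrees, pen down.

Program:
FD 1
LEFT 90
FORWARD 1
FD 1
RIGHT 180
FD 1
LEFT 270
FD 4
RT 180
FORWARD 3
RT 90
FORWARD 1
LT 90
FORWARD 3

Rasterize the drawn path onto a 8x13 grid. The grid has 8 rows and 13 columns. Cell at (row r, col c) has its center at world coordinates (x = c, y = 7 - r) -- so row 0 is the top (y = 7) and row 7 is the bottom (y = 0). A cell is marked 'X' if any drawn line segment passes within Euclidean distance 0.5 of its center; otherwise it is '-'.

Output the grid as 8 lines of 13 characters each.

Segment 0: (2,4) -> (2,5)
Segment 1: (2,5) -> (1,5)
Segment 2: (1,5) -> (0,5)
Segment 3: (0,5) -> (1,5)
Segment 4: (1,5) -> (1,1)
Segment 5: (1,1) -> (1,4)
Segment 6: (1,4) -> (2,4)
Segment 7: (2,4) -> (2,7)

Answer: --X----------
--X----------
XXX----------
-XX----------
-X-----------
-X-----------
-X-----------
-------------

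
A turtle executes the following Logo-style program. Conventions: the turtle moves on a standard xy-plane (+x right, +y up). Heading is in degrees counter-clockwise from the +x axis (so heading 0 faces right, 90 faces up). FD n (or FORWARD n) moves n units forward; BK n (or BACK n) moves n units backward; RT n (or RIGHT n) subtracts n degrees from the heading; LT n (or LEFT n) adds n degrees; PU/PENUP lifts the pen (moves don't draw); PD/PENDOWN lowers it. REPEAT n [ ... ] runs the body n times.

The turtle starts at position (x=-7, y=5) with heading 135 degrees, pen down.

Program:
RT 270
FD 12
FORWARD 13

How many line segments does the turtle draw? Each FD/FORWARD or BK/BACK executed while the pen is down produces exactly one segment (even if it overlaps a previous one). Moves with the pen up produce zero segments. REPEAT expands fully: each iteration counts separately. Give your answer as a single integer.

Answer: 2

Derivation:
Executing turtle program step by step:
Start: pos=(-7,5), heading=135, pen down
RT 270: heading 135 -> 225
FD 12: (-7,5) -> (-15.485,-3.485) [heading=225, draw]
FD 13: (-15.485,-3.485) -> (-24.678,-12.678) [heading=225, draw]
Final: pos=(-24.678,-12.678), heading=225, 2 segment(s) drawn
Segments drawn: 2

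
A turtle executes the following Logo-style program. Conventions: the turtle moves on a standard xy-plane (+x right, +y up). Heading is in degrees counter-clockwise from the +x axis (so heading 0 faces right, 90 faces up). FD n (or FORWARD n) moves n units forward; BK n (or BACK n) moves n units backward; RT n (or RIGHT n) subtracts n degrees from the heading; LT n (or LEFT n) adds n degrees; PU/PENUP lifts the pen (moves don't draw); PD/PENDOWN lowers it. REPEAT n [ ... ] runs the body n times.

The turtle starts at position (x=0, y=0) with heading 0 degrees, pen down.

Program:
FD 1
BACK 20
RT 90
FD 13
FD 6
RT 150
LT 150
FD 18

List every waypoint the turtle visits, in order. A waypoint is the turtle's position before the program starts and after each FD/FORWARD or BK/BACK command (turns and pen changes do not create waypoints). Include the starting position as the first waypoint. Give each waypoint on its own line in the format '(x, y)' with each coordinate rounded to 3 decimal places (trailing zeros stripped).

Answer: (0, 0)
(1, 0)
(-19, 0)
(-19, -13)
(-19, -19)
(-19, -37)

Derivation:
Executing turtle program step by step:
Start: pos=(0,0), heading=0, pen down
FD 1: (0,0) -> (1,0) [heading=0, draw]
BK 20: (1,0) -> (-19,0) [heading=0, draw]
RT 90: heading 0 -> 270
FD 13: (-19,0) -> (-19,-13) [heading=270, draw]
FD 6: (-19,-13) -> (-19,-19) [heading=270, draw]
RT 150: heading 270 -> 120
LT 150: heading 120 -> 270
FD 18: (-19,-19) -> (-19,-37) [heading=270, draw]
Final: pos=(-19,-37), heading=270, 5 segment(s) drawn
Waypoints (6 total):
(0, 0)
(1, 0)
(-19, 0)
(-19, -13)
(-19, -19)
(-19, -37)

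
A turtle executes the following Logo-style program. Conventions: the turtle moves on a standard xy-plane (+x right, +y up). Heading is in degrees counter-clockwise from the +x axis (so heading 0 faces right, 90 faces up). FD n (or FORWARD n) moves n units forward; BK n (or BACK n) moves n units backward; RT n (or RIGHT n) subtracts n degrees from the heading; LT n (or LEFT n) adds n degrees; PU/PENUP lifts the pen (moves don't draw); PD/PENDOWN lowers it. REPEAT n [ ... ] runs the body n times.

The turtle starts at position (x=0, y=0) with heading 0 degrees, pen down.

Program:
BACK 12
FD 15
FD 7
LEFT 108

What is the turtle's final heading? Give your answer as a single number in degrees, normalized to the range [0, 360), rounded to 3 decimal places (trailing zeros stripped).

Executing turtle program step by step:
Start: pos=(0,0), heading=0, pen down
BK 12: (0,0) -> (-12,0) [heading=0, draw]
FD 15: (-12,0) -> (3,0) [heading=0, draw]
FD 7: (3,0) -> (10,0) [heading=0, draw]
LT 108: heading 0 -> 108
Final: pos=(10,0), heading=108, 3 segment(s) drawn

Answer: 108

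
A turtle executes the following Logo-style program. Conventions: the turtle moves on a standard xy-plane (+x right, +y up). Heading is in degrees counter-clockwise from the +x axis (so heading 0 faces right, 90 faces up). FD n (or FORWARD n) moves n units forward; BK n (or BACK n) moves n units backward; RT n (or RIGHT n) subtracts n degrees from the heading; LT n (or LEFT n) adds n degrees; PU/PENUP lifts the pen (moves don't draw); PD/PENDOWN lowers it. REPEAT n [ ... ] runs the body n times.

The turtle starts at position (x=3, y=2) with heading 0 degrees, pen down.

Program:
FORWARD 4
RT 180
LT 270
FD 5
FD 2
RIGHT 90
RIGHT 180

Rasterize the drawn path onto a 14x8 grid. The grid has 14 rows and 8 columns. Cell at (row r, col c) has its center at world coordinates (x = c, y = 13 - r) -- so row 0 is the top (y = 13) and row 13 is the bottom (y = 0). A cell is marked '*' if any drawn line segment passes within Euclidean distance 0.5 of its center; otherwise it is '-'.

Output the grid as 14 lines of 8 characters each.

Answer: --------
--------
--------
--------
-------*
-------*
-------*
-------*
-------*
-------*
-------*
---*****
--------
--------

Derivation:
Segment 0: (3,2) -> (7,2)
Segment 1: (7,2) -> (7,7)
Segment 2: (7,7) -> (7,9)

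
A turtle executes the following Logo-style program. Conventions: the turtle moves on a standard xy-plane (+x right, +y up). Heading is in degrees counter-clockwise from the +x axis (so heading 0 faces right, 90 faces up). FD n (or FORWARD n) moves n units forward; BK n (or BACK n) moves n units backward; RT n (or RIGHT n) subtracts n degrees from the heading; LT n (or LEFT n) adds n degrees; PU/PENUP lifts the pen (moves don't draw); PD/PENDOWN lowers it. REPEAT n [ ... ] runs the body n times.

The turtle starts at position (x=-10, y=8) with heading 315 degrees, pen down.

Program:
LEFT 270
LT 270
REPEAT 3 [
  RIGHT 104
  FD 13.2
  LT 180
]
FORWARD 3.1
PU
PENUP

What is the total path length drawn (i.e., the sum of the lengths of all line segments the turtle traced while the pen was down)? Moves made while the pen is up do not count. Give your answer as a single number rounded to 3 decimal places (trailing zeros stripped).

Executing turtle program step by step:
Start: pos=(-10,8), heading=315, pen down
LT 270: heading 315 -> 225
LT 270: heading 225 -> 135
REPEAT 3 [
  -- iteration 1/3 --
  RT 104: heading 135 -> 31
  FD 13.2: (-10,8) -> (1.315,14.799) [heading=31, draw]
  LT 180: heading 31 -> 211
  -- iteration 2/3 --
  RT 104: heading 211 -> 107
  FD 13.2: (1.315,14.799) -> (-2.545,27.422) [heading=107, draw]
  LT 180: heading 107 -> 287
  -- iteration 3/3 --
  RT 104: heading 287 -> 183
  FD 13.2: (-2.545,27.422) -> (-15.727,26.731) [heading=183, draw]
  LT 180: heading 183 -> 3
]
FD 3.1: (-15.727,26.731) -> (-12.631,26.893) [heading=3, draw]
PU: pen up
PU: pen up
Final: pos=(-12.631,26.893), heading=3, 4 segment(s) drawn

Segment lengths:
  seg 1: (-10,8) -> (1.315,14.799), length = 13.2
  seg 2: (1.315,14.799) -> (-2.545,27.422), length = 13.2
  seg 3: (-2.545,27.422) -> (-15.727,26.731), length = 13.2
  seg 4: (-15.727,26.731) -> (-12.631,26.893), length = 3.1
Total = 42.7

Answer: 42.7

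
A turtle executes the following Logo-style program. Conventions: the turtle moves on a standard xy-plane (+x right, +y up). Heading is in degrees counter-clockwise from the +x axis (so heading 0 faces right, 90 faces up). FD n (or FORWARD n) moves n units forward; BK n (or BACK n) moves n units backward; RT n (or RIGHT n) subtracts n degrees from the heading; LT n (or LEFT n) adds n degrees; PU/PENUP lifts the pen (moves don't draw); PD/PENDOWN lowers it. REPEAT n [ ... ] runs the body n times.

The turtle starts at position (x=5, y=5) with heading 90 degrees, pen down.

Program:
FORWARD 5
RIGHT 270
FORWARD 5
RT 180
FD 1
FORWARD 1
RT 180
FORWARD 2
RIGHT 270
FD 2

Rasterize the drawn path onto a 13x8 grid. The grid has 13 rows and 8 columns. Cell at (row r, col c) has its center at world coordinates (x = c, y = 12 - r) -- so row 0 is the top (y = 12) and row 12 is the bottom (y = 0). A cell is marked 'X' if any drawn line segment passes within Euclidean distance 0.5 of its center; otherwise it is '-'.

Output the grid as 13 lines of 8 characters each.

Segment 0: (5,5) -> (5,10)
Segment 1: (5,10) -> (0,10)
Segment 2: (0,10) -> (1,10)
Segment 3: (1,10) -> (2,10)
Segment 4: (2,10) -> (0,10)
Segment 5: (0,10) -> (0,8)

Answer: --------
--------
XXXXXX--
X----X--
X----X--
-----X--
-----X--
-----X--
--------
--------
--------
--------
--------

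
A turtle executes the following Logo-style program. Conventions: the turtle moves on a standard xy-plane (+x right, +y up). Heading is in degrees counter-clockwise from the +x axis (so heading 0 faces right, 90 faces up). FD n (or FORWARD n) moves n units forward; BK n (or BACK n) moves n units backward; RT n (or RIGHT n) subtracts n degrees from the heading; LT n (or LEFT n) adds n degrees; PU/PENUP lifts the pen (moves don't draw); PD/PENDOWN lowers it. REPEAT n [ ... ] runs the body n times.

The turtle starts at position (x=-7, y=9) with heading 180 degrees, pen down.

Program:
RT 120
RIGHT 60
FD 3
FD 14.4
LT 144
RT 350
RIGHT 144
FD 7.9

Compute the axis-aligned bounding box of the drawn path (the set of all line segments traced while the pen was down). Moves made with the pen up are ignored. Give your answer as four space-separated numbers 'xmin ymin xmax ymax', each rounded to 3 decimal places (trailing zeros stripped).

Answer: -7 9 18.18 10.372

Derivation:
Executing turtle program step by step:
Start: pos=(-7,9), heading=180, pen down
RT 120: heading 180 -> 60
RT 60: heading 60 -> 0
FD 3: (-7,9) -> (-4,9) [heading=0, draw]
FD 14.4: (-4,9) -> (10.4,9) [heading=0, draw]
LT 144: heading 0 -> 144
RT 350: heading 144 -> 154
RT 144: heading 154 -> 10
FD 7.9: (10.4,9) -> (18.18,10.372) [heading=10, draw]
Final: pos=(18.18,10.372), heading=10, 3 segment(s) drawn

Segment endpoints: x in {-7, -4, 10.4, 18.18}, y in {9, 10.372}
xmin=-7, ymin=9, xmax=18.18, ymax=10.372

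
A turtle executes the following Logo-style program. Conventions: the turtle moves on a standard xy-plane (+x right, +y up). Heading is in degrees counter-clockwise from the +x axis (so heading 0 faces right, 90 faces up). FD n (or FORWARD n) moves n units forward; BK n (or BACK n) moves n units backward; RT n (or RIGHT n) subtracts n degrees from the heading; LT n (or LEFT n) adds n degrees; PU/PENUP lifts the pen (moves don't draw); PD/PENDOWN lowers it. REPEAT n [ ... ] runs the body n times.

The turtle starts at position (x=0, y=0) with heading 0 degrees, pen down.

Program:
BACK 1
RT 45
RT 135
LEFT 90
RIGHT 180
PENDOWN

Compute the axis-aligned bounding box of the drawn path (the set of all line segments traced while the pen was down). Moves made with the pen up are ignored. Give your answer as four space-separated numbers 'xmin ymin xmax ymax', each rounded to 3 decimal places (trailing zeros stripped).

Executing turtle program step by step:
Start: pos=(0,0), heading=0, pen down
BK 1: (0,0) -> (-1,0) [heading=0, draw]
RT 45: heading 0 -> 315
RT 135: heading 315 -> 180
LT 90: heading 180 -> 270
RT 180: heading 270 -> 90
PD: pen down
Final: pos=(-1,0), heading=90, 1 segment(s) drawn

Segment endpoints: x in {-1, 0}, y in {0}
xmin=-1, ymin=0, xmax=0, ymax=0

Answer: -1 0 0 0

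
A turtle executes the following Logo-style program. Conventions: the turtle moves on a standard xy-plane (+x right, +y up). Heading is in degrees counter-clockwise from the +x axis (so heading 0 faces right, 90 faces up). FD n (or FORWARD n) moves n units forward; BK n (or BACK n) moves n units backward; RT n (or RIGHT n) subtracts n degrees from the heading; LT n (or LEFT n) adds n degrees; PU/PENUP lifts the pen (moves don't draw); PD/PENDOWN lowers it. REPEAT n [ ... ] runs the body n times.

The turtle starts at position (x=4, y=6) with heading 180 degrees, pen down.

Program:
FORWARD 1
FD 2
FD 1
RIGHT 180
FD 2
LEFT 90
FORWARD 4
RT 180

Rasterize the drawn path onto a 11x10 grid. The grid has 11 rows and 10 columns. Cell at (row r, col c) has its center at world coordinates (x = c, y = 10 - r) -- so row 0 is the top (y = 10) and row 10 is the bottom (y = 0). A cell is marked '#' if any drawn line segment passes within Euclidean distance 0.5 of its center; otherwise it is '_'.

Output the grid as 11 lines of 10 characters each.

Segment 0: (4,6) -> (3,6)
Segment 1: (3,6) -> (1,6)
Segment 2: (1,6) -> (0,6)
Segment 3: (0,6) -> (2,6)
Segment 4: (2,6) -> (2,10)

Answer: __#_______
__#_______
__#_______
__#_______
#####_____
__________
__________
__________
__________
__________
__________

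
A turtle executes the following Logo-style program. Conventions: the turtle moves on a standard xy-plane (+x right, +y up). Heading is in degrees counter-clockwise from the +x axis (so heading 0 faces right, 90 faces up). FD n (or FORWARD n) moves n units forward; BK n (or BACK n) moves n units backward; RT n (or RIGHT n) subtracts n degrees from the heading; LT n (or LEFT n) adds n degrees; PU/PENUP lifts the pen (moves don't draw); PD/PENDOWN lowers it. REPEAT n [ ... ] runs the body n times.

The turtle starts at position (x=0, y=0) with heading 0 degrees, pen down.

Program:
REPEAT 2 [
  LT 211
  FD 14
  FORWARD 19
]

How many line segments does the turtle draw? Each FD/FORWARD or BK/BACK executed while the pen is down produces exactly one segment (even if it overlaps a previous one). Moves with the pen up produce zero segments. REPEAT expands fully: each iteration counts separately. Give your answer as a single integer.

Executing turtle program step by step:
Start: pos=(0,0), heading=0, pen down
REPEAT 2 [
  -- iteration 1/2 --
  LT 211: heading 0 -> 211
  FD 14: (0,0) -> (-12,-7.211) [heading=211, draw]
  FD 19: (-12,-7.211) -> (-28.287,-16.996) [heading=211, draw]
  -- iteration 2/2 --
  LT 211: heading 211 -> 62
  FD 14: (-28.287,-16.996) -> (-21.714,-4.635) [heading=62, draw]
  FD 19: (-21.714,-4.635) -> (-12.794,12.141) [heading=62, draw]
]
Final: pos=(-12.794,12.141), heading=62, 4 segment(s) drawn
Segments drawn: 4

Answer: 4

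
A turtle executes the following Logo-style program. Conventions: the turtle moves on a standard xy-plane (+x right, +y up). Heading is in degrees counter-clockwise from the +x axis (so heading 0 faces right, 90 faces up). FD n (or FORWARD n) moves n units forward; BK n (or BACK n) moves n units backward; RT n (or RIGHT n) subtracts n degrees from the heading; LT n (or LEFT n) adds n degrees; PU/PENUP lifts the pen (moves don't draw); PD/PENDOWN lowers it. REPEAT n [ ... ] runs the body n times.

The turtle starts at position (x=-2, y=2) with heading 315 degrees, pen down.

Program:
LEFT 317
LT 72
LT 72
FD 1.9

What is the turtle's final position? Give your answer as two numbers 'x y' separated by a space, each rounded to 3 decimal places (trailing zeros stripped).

Executing turtle program step by step:
Start: pos=(-2,2), heading=315, pen down
LT 317: heading 315 -> 272
LT 72: heading 272 -> 344
LT 72: heading 344 -> 56
FD 1.9: (-2,2) -> (-0.938,3.575) [heading=56, draw]
Final: pos=(-0.938,3.575), heading=56, 1 segment(s) drawn

Answer: -0.938 3.575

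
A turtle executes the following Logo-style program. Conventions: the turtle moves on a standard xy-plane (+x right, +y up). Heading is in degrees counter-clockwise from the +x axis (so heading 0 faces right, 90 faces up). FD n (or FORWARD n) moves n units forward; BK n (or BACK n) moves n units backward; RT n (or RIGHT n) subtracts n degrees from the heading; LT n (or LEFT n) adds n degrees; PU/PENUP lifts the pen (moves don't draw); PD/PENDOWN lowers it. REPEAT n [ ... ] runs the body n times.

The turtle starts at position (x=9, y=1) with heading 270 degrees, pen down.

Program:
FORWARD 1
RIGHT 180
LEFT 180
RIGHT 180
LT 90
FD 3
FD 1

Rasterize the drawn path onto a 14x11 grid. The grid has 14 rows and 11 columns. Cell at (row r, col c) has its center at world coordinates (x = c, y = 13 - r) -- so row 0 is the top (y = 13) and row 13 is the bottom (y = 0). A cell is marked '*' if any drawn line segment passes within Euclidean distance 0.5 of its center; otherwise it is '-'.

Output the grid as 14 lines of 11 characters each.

Segment 0: (9,1) -> (9,0)
Segment 1: (9,0) -> (6,0)
Segment 2: (6,0) -> (5,0)

Answer: -----------
-----------
-----------
-----------
-----------
-----------
-----------
-----------
-----------
-----------
-----------
-----------
---------*-
-----*****-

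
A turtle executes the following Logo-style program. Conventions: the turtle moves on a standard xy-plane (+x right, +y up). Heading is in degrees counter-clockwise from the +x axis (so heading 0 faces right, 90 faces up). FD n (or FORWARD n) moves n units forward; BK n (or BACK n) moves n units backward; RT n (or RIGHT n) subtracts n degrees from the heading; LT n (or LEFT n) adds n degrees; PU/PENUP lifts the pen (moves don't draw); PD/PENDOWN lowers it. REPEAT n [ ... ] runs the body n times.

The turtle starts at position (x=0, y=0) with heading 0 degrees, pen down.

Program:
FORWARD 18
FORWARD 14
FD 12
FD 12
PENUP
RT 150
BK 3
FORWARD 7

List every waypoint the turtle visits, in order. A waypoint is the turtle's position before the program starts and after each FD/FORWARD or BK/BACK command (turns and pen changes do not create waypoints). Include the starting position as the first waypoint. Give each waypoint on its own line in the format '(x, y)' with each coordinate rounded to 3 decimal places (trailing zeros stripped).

Answer: (0, 0)
(18, 0)
(32, 0)
(44, 0)
(56, 0)
(58.598, 1.5)
(52.536, -2)

Derivation:
Executing turtle program step by step:
Start: pos=(0,0), heading=0, pen down
FD 18: (0,0) -> (18,0) [heading=0, draw]
FD 14: (18,0) -> (32,0) [heading=0, draw]
FD 12: (32,0) -> (44,0) [heading=0, draw]
FD 12: (44,0) -> (56,0) [heading=0, draw]
PU: pen up
RT 150: heading 0 -> 210
BK 3: (56,0) -> (58.598,1.5) [heading=210, move]
FD 7: (58.598,1.5) -> (52.536,-2) [heading=210, move]
Final: pos=(52.536,-2), heading=210, 4 segment(s) drawn
Waypoints (7 total):
(0, 0)
(18, 0)
(32, 0)
(44, 0)
(56, 0)
(58.598, 1.5)
(52.536, -2)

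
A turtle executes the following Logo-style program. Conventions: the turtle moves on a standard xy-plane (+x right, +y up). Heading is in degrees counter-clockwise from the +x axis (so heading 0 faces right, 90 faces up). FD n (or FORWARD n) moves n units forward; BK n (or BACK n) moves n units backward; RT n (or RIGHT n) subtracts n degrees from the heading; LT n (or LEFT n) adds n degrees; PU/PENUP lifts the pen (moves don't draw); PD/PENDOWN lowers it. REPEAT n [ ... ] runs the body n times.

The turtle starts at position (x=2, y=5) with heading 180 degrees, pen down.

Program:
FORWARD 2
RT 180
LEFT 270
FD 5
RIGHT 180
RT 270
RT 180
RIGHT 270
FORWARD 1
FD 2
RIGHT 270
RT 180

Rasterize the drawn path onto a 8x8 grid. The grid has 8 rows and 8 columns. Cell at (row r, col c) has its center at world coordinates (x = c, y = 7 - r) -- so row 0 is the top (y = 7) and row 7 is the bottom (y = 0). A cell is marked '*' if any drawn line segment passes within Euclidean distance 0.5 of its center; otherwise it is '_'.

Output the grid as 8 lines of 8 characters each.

Segment 0: (2,5) -> (0,5)
Segment 1: (0,5) -> (-0,0)
Segment 2: (-0,0) -> (-0,1)
Segment 3: (-0,1) -> (-0,3)

Answer: ________
________
***_____
*_______
*_______
*_______
*_______
*_______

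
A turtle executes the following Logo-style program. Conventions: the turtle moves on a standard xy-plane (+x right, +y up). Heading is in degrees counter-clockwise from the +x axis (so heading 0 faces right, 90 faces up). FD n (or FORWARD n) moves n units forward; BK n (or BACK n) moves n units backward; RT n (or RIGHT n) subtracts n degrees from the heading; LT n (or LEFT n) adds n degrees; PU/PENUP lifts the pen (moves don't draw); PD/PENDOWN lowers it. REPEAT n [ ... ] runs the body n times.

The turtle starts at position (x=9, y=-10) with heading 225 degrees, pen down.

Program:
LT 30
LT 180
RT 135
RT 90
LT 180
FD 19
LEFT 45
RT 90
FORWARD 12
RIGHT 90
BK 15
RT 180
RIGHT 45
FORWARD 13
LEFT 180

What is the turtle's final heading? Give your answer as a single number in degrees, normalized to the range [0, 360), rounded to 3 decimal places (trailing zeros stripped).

Executing turtle program step by step:
Start: pos=(9,-10), heading=225, pen down
LT 30: heading 225 -> 255
LT 180: heading 255 -> 75
RT 135: heading 75 -> 300
RT 90: heading 300 -> 210
LT 180: heading 210 -> 30
FD 19: (9,-10) -> (25.454,-0.5) [heading=30, draw]
LT 45: heading 30 -> 75
RT 90: heading 75 -> 345
FD 12: (25.454,-0.5) -> (37.046,-3.606) [heading=345, draw]
RT 90: heading 345 -> 255
BK 15: (37.046,-3.606) -> (40.928,10.883) [heading=255, draw]
RT 180: heading 255 -> 75
RT 45: heading 75 -> 30
FD 13: (40.928,10.883) -> (52.186,17.383) [heading=30, draw]
LT 180: heading 30 -> 210
Final: pos=(52.186,17.383), heading=210, 4 segment(s) drawn

Answer: 210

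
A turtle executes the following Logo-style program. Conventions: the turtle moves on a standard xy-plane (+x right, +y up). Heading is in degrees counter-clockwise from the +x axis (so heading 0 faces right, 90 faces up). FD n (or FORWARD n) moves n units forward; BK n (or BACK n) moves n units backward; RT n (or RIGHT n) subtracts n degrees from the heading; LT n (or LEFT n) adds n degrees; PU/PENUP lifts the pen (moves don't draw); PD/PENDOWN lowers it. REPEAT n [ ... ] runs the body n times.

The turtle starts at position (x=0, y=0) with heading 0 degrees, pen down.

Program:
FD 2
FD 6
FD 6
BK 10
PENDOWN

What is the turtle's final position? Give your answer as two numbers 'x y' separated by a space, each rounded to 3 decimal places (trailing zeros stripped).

Executing turtle program step by step:
Start: pos=(0,0), heading=0, pen down
FD 2: (0,0) -> (2,0) [heading=0, draw]
FD 6: (2,0) -> (8,0) [heading=0, draw]
FD 6: (8,0) -> (14,0) [heading=0, draw]
BK 10: (14,0) -> (4,0) [heading=0, draw]
PD: pen down
Final: pos=(4,0), heading=0, 4 segment(s) drawn

Answer: 4 0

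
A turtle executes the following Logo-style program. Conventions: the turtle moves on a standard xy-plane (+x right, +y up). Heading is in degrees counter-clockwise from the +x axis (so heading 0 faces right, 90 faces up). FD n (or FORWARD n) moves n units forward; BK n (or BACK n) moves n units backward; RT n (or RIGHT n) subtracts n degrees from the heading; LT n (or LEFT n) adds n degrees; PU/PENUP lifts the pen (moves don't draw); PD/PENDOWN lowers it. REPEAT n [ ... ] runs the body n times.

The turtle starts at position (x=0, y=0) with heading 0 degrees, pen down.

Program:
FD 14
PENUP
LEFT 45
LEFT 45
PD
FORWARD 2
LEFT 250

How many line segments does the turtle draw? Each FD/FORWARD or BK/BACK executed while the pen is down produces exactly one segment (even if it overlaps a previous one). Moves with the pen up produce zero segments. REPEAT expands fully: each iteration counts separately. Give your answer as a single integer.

Answer: 2

Derivation:
Executing turtle program step by step:
Start: pos=(0,0), heading=0, pen down
FD 14: (0,0) -> (14,0) [heading=0, draw]
PU: pen up
LT 45: heading 0 -> 45
LT 45: heading 45 -> 90
PD: pen down
FD 2: (14,0) -> (14,2) [heading=90, draw]
LT 250: heading 90 -> 340
Final: pos=(14,2), heading=340, 2 segment(s) drawn
Segments drawn: 2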